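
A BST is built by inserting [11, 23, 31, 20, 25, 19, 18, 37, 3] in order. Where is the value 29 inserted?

Starting tree (level order): [11, 3, 23, None, None, 20, 31, 19, None, 25, 37, 18]
Insertion path: 11 -> 23 -> 31 -> 25
Result: insert 29 as right child of 25
Final tree (level order): [11, 3, 23, None, None, 20, 31, 19, None, 25, 37, 18, None, None, 29]


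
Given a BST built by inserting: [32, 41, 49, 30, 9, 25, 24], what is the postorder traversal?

Tree insertion order: [32, 41, 49, 30, 9, 25, 24]
Tree (level-order array): [32, 30, 41, 9, None, None, 49, None, 25, None, None, 24]
Postorder traversal: [24, 25, 9, 30, 49, 41, 32]


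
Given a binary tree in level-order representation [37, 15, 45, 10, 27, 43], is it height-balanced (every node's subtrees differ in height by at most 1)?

Tree (level-order array): [37, 15, 45, 10, 27, 43]
Definition: a tree is height-balanced if, at every node, |h(left) - h(right)| <= 1 (empty subtree has height -1).
Bottom-up per-node check:
  node 10: h_left=-1, h_right=-1, diff=0 [OK], height=0
  node 27: h_left=-1, h_right=-1, diff=0 [OK], height=0
  node 15: h_left=0, h_right=0, diff=0 [OK], height=1
  node 43: h_left=-1, h_right=-1, diff=0 [OK], height=0
  node 45: h_left=0, h_right=-1, diff=1 [OK], height=1
  node 37: h_left=1, h_right=1, diff=0 [OK], height=2
All nodes satisfy the balance condition.
Result: Balanced


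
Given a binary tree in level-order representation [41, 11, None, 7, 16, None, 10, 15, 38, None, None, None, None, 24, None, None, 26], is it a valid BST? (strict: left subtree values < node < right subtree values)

Level-order array: [41, 11, None, 7, 16, None, 10, 15, 38, None, None, None, None, 24, None, None, 26]
Validate using subtree bounds (lo, hi): at each node, require lo < value < hi,
then recurse left with hi=value and right with lo=value.
Preorder trace (stopping at first violation):
  at node 41 with bounds (-inf, +inf): OK
  at node 11 with bounds (-inf, 41): OK
  at node 7 with bounds (-inf, 11): OK
  at node 10 with bounds (7, 11): OK
  at node 16 with bounds (11, 41): OK
  at node 15 with bounds (11, 16): OK
  at node 38 with bounds (16, 41): OK
  at node 24 with bounds (16, 38): OK
  at node 26 with bounds (24, 38): OK
No violation found at any node.
Result: Valid BST


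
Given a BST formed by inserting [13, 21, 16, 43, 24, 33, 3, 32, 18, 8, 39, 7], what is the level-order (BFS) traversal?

Tree insertion order: [13, 21, 16, 43, 24, 33, 3, 32, 18, 8, 39, 7]
Tree (level-order array): [13, 3, 21, None, 8, 16, 43, 7, None, None, 18, 24, None, None, None, None, None, None, 33, 32, 39]
BFS from the root, enqueuing left then right child of each popped node:
  queue [13] -> pop 13, enqueue [3, 21], visited so far: [13]
  queue [3, 21] -> pop 3, enqueue [8], visited so far: [13, 3]
  queue [21, 8] -> pop 21, enqueue [16, 43], visited so far: [13, 3, 21]
  queue [8, 16, 43] -> pop 8, enqueue [7], visited so far: [13, 3, 21, 8]
  queue [16, 43, 7] -> pop 16, enqueue [18], visited so far: [13, 3, 21, 8, 16]
  queue [43, 7, 18] -> pop 43, enqueue [24], visited so far: [13, 3, 21, 8, 16, 43]
  queue [7, 18, 24] -> pop 7, enqueue [none], visited so far: [13, 3, 21, 8, 16, 43, 7]
  queue [18, 24] -> pop 18, enqueue [none], visited so far: [13, 3, 21, 8, 16, 43, 7, 18]
  queue [24] -> pop 24, enqueue [33], visited so far: [13, 3, 21, 8, 16, 43, 7, 18, 24]
  queue [33] -> pop 33, enqueue [32, 39], visited so far: [13, 3, 21, 8, 16, 43, 7, 18, 24, 33]
  queue [32, 39] -> pop 32, enqueue [none], visited so far: [13, 3, 21, 8, 16, 43, 7, 18, 24, 33, 32]
  queue [39] -> pop 39, enqueue [none], visited so far: [13, 3, 21, 8, 16, 43, 7, 18, 24, 33, 32, 39]
Result: [13, 3, 21, 8, 16, 43, 7, 18, 24, 33, 32, 39]


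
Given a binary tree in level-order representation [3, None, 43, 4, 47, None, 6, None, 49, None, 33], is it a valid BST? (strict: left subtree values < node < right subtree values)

Level-order array: [3, None, 43, 4, 47, None, 6, None, 49, None, 33]
Validate using subtree bounds (lo, hi): at each node, require lo < value < hi,
then recurse left with hi=value and right with lo=value.
Preorder trace (stopping at first violation):
  at node 3 with bounds (-inf, +inf): OK
  at node 43 with bounds (3, +inf): OK
  at node 4 with bounds (3, 43): OK
  at node 6 with bounds (4, 43): OK
  at node 33 with bounds (6, 43): OK
  at node 47 with bounds (43, +inf): OK
  at node 49 with bounds (47, +inf): OK
No violation found at any node.
Result: Valid BST


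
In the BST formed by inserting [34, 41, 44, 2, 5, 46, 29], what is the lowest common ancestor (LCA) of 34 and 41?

Tree insertion order: [34, 41, 44, 2, 5, 46, 29]
Tree (level-order array): [34, 2, 41, None, 5, None, 44, None, 29, None, 46]
In a BST, the LCA of p=34, q=41 is the first node v on the
root-to-leaf path with p <= v <= q (go left if both < v, right if both > v).
Walk from root:
  at 34: 34 <= 34 <= 41, this is the LCA
LCA = 34


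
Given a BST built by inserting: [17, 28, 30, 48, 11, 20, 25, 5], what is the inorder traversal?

Tree insertion order: [17, 28, 30, 48, 11, 20, 25, 5]
Tree (level-order array): [17, 11, 28, 5, None, 20, 30, None, None, None, 25, None, 48]
Inorder traversal: [5, 11, 17, 20, 25, 28, 30, 48]


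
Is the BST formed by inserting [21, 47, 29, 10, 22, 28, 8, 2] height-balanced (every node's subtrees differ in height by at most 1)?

Tree (level-order array): [21, 10, 47, 8, None, 29, None, 2, None, 22, None, None, None, None, 28]
Definition: a tree is height-balanced if, at every node, |h(left) - h(right)| <= 1 (empty subtree has height -1).
Bottom-up per-node check:
  node 2: h_left=-1, h_right=-1, diff=0 [OK], height=0
  node 8: h_left=0, h_right=-1, diff=1 [OK], height=1
  node 10: h_left=1, h_right=-1, diff=2 [FAIL (|1--1|=2 > 1)], height=2
  node 28: h_left=-1, h_right=-1, diff=0 [OK], height=0
  node 22: h_left=-1, h_right=0, diff=1 [OK], height=1
  node 29: h_left=1, h_right=-1, diff=2 [FAIL (|1--1|=2 > 1)], height=2
  node 47: h_left=2, h_right=-1, diff=3 [FAIL (|2--1|=3 > 1)], height=3
  node 21: h_left=2, h_right=3, diff=1 [OK], height=4
Node 10 violates the condition: |1 - -1| = 2 > 1.
Result: Not balanced


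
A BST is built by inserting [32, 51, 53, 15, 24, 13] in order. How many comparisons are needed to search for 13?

Search path for 13: 32 -> 15 -> 13
Found: True
Comparisons: 3


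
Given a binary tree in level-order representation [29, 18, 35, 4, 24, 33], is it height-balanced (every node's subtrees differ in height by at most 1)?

Tree (level-order array): [29, 18, 35, 4, 24, 33]
Definition: a tree is height-balanced if, at every node, |h(left) - h(right)| <= 1 (empty subtree has height -1).
Bottom-up per-node check:
  node 4: h_left=-1, h_right=-1, diff=0 [OK], height=0
  node 24: h_left=-1, h_right=-1, diff=0 [OK], height=0
  node 18: h_left=0, h_right=0, diff=0 [OK], height=1
  node 33: h_left=-1, h_right=-1, diff=0 [OK], height=0
  node 35: h_left=0, h_right=-1, diff=1 [OK], height=1
  node 29: h_left=1, h_right=1, diff=0 [OK], height=2
All nodes satisfy the balance condition.
Result: Balanced


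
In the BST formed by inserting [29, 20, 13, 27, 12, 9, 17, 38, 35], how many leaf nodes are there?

Tree built from: [29, 20, 13, 27, 12, 9, 17, 38, 35]
Tree (level-order array): [29, 20, 38, 13, 27, 35, None, 12, 17, None, None, None, None, 9]
Rule: A leaf has 0 children.
Per-node child counts:
  node 29: 2 child(ren)
  node 20: 2 child(ren)
  node 13: 2 child(ren)
  node 12: 1 child(ren)
  node 9: 0 child(ren)
  node 17: 0 child(ren)
  node 27: 0 child(ren)
  node 38: 1 child(ren)
  node 35: 0 child(ren)
Matching nodes: [9, 17, 27, 35]
Count of leaf nodes: 4


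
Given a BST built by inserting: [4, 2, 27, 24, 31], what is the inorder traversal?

Tree insertion order: [4, 2, 27, 24, 31]
Tree (level-order array): [4, 2, 27, None, None, 24, 31]
Inorder traversal: [2, 4, 24, 27, 31]


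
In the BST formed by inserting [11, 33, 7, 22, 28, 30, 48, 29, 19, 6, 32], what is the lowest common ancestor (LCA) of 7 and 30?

Tree insertion order: [11, 33, 7, 22, 28, 30, 48, 29, 19, 6, 32]
Tree (level-order array): [11, 7, 33, 6, None, 22, 48, None, None, 19, 28, None, None, None, None, None, 30, 29, 32]
In a BST, the LCA of p=7, q=30 is the first node v on the
root-to-leaf path with p <= v <= q (go left if both < v, right if both > v).
Walk from root:
  at 11: 7 <= 11 <= 30, this is the LCA
LCA = 11


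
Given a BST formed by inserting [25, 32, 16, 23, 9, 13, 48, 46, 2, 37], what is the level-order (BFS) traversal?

Tree insertion order: [25, 32, 16, 23, 9, 13, 48, 46, 2, 37]
Tree (level-order array): [25, 16, 32, 9, 23, None, 48, 2, 13, None, None, 46, None, None, None, None, None, 37]
BFS from the root, enqueuing left then right child of each popped node:
  queue [25] -> pop 25, enqueue [16, 32], visited so far: [25]
  queue [16, 32] -> pop 16, enqueue [9, 23], visited so far: [25, 16]
  queue [32, 9, 23] -> pop 32, enqueue [48], visited so far: [25, 16, 32]
  queue [9, 23, 48] -> pop 9, enqueue [2, 13], visited so far: [25, 16, 32, 9]
  queue [23, 48, 2, 13] -> pop 23, enqueue [none], visited so far: [25, 16, 32, 9, 23]
  queue [48, 2, 13] -> pop 48, enqueue [46], visited so far: [25, 16, 32, 9, 23, 48]
  queue [2, 13, 46] -> pop 2, enqueue [none], visited so far: [25, 16, 32, 9, 23, 48, 2]
  queue [13, 46] -> pop 13, enqueue [none], visited so far: [25, 16, 32, 9, 23, 48, 2, 13]
  queue [46] -> pop 46, enqueue [37], visited so far: [25, 16, 32, 9, 23, 48, 2, 13, 46]
  queue [37] -> pop 37, enqueue [none], visited so far: [25, 16, 32, 9, 23, 48, 2, 13, 46, 37]
Result: [25, 16, 32, 9, 23, 48, 2, 13, 46, 37]


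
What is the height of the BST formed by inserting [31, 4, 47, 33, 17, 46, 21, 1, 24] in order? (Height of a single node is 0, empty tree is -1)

Insertion order: [31, 4, 47, 33, 17, 46, 21, 1, 24]
Tree (level-order array): [31, 4, 47, 1, 17, 33, None, None, None, None, 21, None, 46, None, 24]
Compute height bottom-up (empty subtree = -1):
  height(1) = 1 + max(-1, -1) = 0
  height(24) = 1 + max(-1, -1) = 0
  height(21) = 1 + max(-1, 0) = 1
  height(17) = 1 + max(-1, 1) = 2
  height(4) = 1 + max(0, 2) = 3
  height(46) = 1 + max(-1, -1) = 0
  height(33) = 1 + max(-1, 0) = 1
  height(47) = 1 + max(1, -1) = 2
  height(31) = 1 + max(3, 2) = 4
Height = 4


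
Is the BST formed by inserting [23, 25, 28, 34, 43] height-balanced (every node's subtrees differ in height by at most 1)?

Tree (level-order array): [23, None, 25, None, 28, None, 34, None, 43]
Definition: a tree is height-balanced if, at every node, |h(left) - h(right)| <= 1 (empty subtree has height -1).
Bottom-up per-node check:
  node 43: h_left=-1, h_right=-1, diff=0 [OK], height=0
  node 34: h_left=-1, h_right=0, diff=1 [OK], height=1
  node 28: h_left=-1, h_right=1, diff=2 [FAIL (|-1-1|=2 > 1)], height=2
  node 25: h_left=-1, h_right=2, diff=3 [FAIL (|-1-2|=3 > 1)], height=3
  node 23: h_left=-1, h_right=3, diff=4 [FAIL (|-1-3|=4 > 1)], height=4
Node 28 violates the condition: |-1 - 1| = 2 > 1.
Result: Not balanced


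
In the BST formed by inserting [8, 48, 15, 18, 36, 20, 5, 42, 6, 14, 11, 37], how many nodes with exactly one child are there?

Tree built from: [8, 48, 15, 18, 36, 20, 5, 42, 6, 14, 11, 37]
Tree (level-order array): [8, 5, 48, None, 6, 15, None, None, None, 14, 18, 11, None, None, 36, None, None, 20, 42, None, None, 37]
Rule: These are nodes with exactly 1 non-null child.
Per-node child counts:
  node 8: 2 child(ren)
  node 5: 1 child(ren)
  node 6: 0 child(ren)
  node 48: 1 child(ren)
  node 15: 2 child(ren)
  node 14: 1 child(ren)
  node 11: 0 child(ren)
  node 18: 1 child(ren)
  node 36: 2 child(ren)
  node 20: 0 child(ren)
  node 42: 1 child(ren)
  node 37: 0 child(ren)
Matching nodes: [5, 48, 14, 18, 42]
Count of nodes with exactly one child: 5


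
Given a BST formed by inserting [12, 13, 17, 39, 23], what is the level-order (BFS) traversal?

Tree insertion order: [12, 13, 17, 39, 23]
Tree (level-order array): [12, None, 13, None, 17, None, 39, 23]
BFS from the root, enqueuing left then right child of each popped node:
  queue [12] -> pop 12, enqueue [13], visited so far: [12]
  queue [13] -> pop 13, enqueue [17], visited so far: [12, 13]
  queue [17] -> pop 17, enqueue [39], visited so far: [12, 13, 17]
  queue [39] -> pop 39, enqueue [23], visited so far: [12, 13, 17, 39]
  queue [23] -> pop 23, enqueue [none], visited so far: [12, 13, 17, 39, 23]
Result: [12, 13, 17, 39, 23]


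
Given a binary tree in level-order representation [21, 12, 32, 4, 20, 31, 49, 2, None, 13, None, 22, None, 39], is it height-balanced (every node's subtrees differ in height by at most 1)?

Tree (level-order array): [21, 12, 32, 4, 20, 31, 49, 2, None, 13, None, 22, None, 39]
Definition: a tree is height-balanced if, at every node, |h(left) - h(right)| <= 1 (empty subtree has height -1).
Bottom-up per-node check:
  node 2: h_left=-1, h_right=-1, diff=0 [OK], height=0
  node 4: h_left=0, h_right=-1, diff=1 [OK], height=1
  node 13: h_left=-1, h_right=-1, diff=0 [OK], height=0
  node 20: h_left=0, h_right=-1, diff=1 [OK], height=1
  node 12: h_left=1, h_right=1, diff=0 [OK], height=2
  node 22: h_left=-1, h_right=-1, diff=0 [OK], height=0
  node 31: h_left=0, h_right=-1, diff=1 [OK], height=1
  node 39: h_left=-1, h_right=-1, diff=0 [OK], height=0
  node 49: h_left=0, h_right=-1, diff=1 [OK], height=1
  node 32: h_left=1, h_right=1, diff=0 [OK], height=2
  node 21: h_left=2, h_right=2, diff=0 [OK], height=3
All nodes satisfy the balance condition.
Result: Balanced


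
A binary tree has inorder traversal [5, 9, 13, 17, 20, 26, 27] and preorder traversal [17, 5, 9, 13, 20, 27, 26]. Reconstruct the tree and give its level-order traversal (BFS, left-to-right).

Inorder:  [5, 9, 13, 17, 20, 26, 27]
Preorder: [17, 5, 9, 13, 20, 27, 26]
Algorithm: preorder visits root first, so consume preorder in order;
for each root, split the current inorder slice at that value into
left-subtree inorder and right-subtree inorder, then recurse.
Recursive splits:
  root=17; inorder splits into left=[5, 9, 13], right=[20, 26, 27]
  root=5; inorder splits into left=[], right=[9, 13]
  root=9; inorder splits into left=[], right=[13]
  root=13; inorder splits into left=[], right=[]
  root=20; inorder splits into left=[], right=[26, 27]
  root=27; inorder splits into left=[26], right=[]
  root=26; inorder splits into left=[], right=[]
Reconstructed level-order: [17, 5, 20, 9, 27, 13, 26]


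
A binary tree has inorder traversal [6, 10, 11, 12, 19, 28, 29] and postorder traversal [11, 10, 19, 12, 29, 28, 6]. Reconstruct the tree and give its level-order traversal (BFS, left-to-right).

Inorder:   [6, 10, 11, 12, 19, 28, 29]
Postorder: [11, 10, 19, 12, 29, 28, 6]
Algorithm: postorder visits root last, so walk postorder right-to-left;
each value is the root of the current inorder slice — split it at that
value, recurse on the right subtree first, then the left.
Recursive splits:
  root=6; inorder splits into left=[], right=[10, 11, 12, 19, 28, 29]
  root=28; inorder splits into left=[10, 11, 12, 19], right=[29]
  root=29; inorder splits into left=[], right=[]
  root=12; inorder splits into left=[10, 11], right=[19]
  root=19; inorder splits into left=[], right=[]
  root=10; inorder splits into left=[], right=[11]
  root=11; inorder splits into left=[], right=[]
Reconstructed level-order: [6, 28, 12, 29, 10, 19, 11]


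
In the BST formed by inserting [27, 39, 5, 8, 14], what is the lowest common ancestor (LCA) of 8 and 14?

Tree insertion order: [27, 39, 5, 8, 14]
Tree (level-order array): [27, 5, 39, None, 8, None, None, None, 14]
In a BST, the LCA of p=8, q=14 is the first node v on the
root-to-leaf path with p <= v <= q (go left if both < v, right if both > v).
Walk from root:
  at 27: both 8 and 14 < 27, go left
  at 5: both 8 and 14 > 5, go right
  at 8: 8 <= 8 <= 14, this is the LCA
LCA = 8


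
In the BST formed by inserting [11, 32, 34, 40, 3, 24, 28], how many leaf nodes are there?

Tree built from: [11, 32, 34, 40, 3, 24, 28]
Tree (level-order array): [11, 3, 32, None, None, 24, 34, None, 28, None, 40]
Rule: A leaf has 0 children.
Per-node child counts:
  node 11: 2 child(ren)
  node 3: 0 child(ren)
  node 32: 2 child(ren)
  node 24: 1 child(ren)
  node 28: 0 child(ren)
  node 34: 1 child(ren)
  node 40: 0 child(ren)
Matching nodes: [3, 28, 40]
Count of leaf nodes: 3


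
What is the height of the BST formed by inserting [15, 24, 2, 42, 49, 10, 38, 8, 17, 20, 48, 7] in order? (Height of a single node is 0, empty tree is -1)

Insertion order: [15, 24, 2, 42, 49, 10, 38, 8, 17, 20, 48, 7]
Tree (level-order array): [15, 2, 24, None, 10, 17, 42, 8, None, None, 20, 38, 49, 7, None, None, None, None, None, 48]
Compute height bottom-up (empty subtree = -1):
  height(7) = 1 + max(-1, -1) = 0
  height(8) = 1 + max(0, -1) = 1
  height(10) = 1 + max(1, -1) = 2
  height(2) = 1 + max(-1, 2) = 3
  height(20) = 1 + max(-1, -1) = 0
  height(17) = 1 + max(-1, 0) = 1
  height(38) = 1 + max(-1, -1) = 0
  height(48) = 1 + max(-1, -1) = 0
  height(49) = 1 + max(0, -1) = 1
  height(42) = 1 + max(0, 1) = 2
  height(24) = 1 + max(1, 2) = 3
  height(15) = 1 + max(3, 3) = 4
Height = 4


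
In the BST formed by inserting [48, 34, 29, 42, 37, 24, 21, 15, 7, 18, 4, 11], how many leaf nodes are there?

Tree built from: [48, 34, 29, 42, 37, 24, 21, 15, 7, 18, 4, 11]
Tree (level-order array): [48, 34, None, 29, 42, 24, None, 37, None, 21, None, None, None, 15, None, 7, 18, 4, 11]
Rule: A leaf has 0 children.
Per-node child counts:
  node 48: 1 child(ren)
  node 34: 2 child(ren)
  node 29: 1 child(ren)
  node 24: 1 child(ren)
  node 21: 1 child(ren)
  node 15: 2 child(ren)
  node 7: 2 child(ren)
  node 4: 0 child(ren)
  node 11: 0 child(ren)
  node 18: 0 child(ren)
  node 42: 1 child(ren)
  node 37: 0 child(ren)
Matching nodes: [4, 11, 18, 37]
Count of leaf nodes: 4


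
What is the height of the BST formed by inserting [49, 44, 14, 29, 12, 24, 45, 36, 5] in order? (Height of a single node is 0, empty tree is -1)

Insertion order: [49, 44, 14, 29, 12, 24, 45, 36, 5]
Tree (level-order array): [49, 44, None, 14, 45, 12, 29, None, None, 5, None, 24, 36]
Compute height bottom-up (empty subtree = -1):
  height(5) = 1 + max(-1, -1) = 0
  height(12) = 1 + max(0, -1) = 1
  height(24) = 1 + max(-1, -1) = 0
  height(36) = 1 + max(-1, -1) = 0
  height(29) = 1 + max(0, 0) = 1
  height(14) = 1 + max(1, 1) = 2
  height(45) = 1 + max(-1, -1) = 0
  height(44) = 1 + max(2, 0) = 3
  height(49) = 1 + max(3, -1) = 4
Height = 4


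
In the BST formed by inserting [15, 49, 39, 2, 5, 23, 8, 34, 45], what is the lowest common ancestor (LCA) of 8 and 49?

Tree insertion order: [15, 49, 39, 2, 5, 23, 8, 34, 45]
Tree (level-order array): [15, 2, 49, None, 5, 39, None, None, 8, 23, 45, None, None, None, 34]
In a BST, the LCA of p=8, q=49 is the first node v on the
root-to-leaf path with p <= v <= q (go left if both < v, right if both > v).
Walk from root:
  at 15: 8 <= 15 <= 49, this is the LCA
LCA = 15


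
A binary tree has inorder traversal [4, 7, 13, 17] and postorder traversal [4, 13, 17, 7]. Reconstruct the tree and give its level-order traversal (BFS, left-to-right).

Inorder:   [4, 7, 13, 17]
Postorder: [4, 13, 17, 7]
Algorithm: postorder visits root last, so walk postorder right-to-left;
each value is the root of the current inorder slice — split it at that
value, recurse on the right subtree first, then the left.
Recursive splits:
  root=7; inorder splits into left=[4], right=[13, 17]
  root=17; inorder splits into left=[13], right=[]
  root=13; inorder splits into left=[], right=[]
  root=4; inorder splits into left=[], right=[]
Reconstructed level-order: [7, 4, 17, 13]


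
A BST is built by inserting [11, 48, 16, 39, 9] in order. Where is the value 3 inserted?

Starting tree (level order): [11, 9, 48, None, None, 16, None, None, 39]
Insertion path: 11 -> 9
Result: insert 3 as left child of 9
Final tree (level order): [11, 9, 48, 3, None, 16, None, None, None, None, 39]


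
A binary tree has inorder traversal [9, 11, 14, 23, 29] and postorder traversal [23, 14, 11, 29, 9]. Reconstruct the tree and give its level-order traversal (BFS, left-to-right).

Inorder:   [9, 11, 14, 23, 29]
Postorder: [23, 14, 11, 29, 9]
Algorithm: postorder visits root last, so walk postorder right-to-left;
each value is the root of the current inorder slice — split it at that
value, recurse on the right subtree first, then the left.
Recursive splits:
  root=9; inorder splits into left=[], right=[11, 14, 23, 29]
  root=29; inorder splits into left=[11, 14, 23], right=[]
  root=11; inorder splits into left=[], right=[14, 23]
  root=14; inorder splits into left=[], right=[23]
  root=23; inorder splits into left=[], right=[]
Reconstructed level-order: [9, 29, 11, 14, 23]


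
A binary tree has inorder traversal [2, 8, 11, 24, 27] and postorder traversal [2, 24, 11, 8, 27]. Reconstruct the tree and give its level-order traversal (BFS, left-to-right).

Inorder:   [2, 8, 11, 24, 27]
Postorder: [2, 24, 11, 8, 27]
Algorithm: postorder visits root last, so walk postorder right-to-left;
each value is the root of the current inorder slice — split it at that
value, recurse on the right subtree first, then the left.
Recursive splits:
  root=27; inorder splits into left=[2, 8, 11, 24], right=[]
  root=8; inorder splits into left=[2], right=[11, 24]
  root=11; inorder splits into left=[], right=[24]
  root=24; inorder splits into left=[], right=[]
  root=2; inorder splits into left=[], right=[]
Reconstructed level-order: [27, 8, 2, 11, 24]


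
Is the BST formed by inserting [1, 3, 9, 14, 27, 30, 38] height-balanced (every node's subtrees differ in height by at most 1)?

Tree (level-order array): [1, None, 3, None, 9, None, 14, None, 27, None, 30, None, 38]
Definition: a tree is height-balanced if, at every node, |h(left) - h(right)| <= 1 (empty subtree has height -1).
Bottom-up per-node check:
  node 38: h_left=-1, h_right=-1, diff=0 [OK], height=0
  node 30: h_left=-1, h_right=0, diff=1 [OK], height=1
  node 27: h_left=-1, h_right=1, diff=2 [FAIL (|-1-1|=2 > 1)], height=2
  node 14: h_left=-1, h_right=2, diff=3 [FAIL (|-1-2|=3 > 1)], height=3
  node 9: h_left=-1, h_right=3, diff=4 [FAIL (|-1-3|=4 > 1)], height=4
  node 3: h_left=-1, h_right=4, diff=5 [FAIL (|-1-4|=5 > 1)], height=5
  node 1: h_left=-1, h_right=5, diff=6 [FAIL (|-1-5|=6 > 1)], height=6
Node 27 violates the condition: |-1 - 1| = 2 > 1.
Result: Not balanced


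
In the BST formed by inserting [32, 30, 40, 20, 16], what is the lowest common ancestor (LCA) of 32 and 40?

Tree insertion order: [32, 30, 40, 20, 16]
Tree (level-order array): [32, 30, 40, 20, None, None, None, 16]
In a BST, the LCA of p=32, q=40 is the first node v on the
root-to-leaf path with p <= v <= q (go left if both < v, right if both > v).
Walk from root:
  at 32: 32 <= 32 <= 40, this is the LCA
LCA = 32


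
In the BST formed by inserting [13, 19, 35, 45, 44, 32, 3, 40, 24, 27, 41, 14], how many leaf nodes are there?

Tree built from: [13, 19, 35, 45, 44, 32, 3, 40, 24, 27, 41, 14]
Tree (level-order array): [13, 3, 19, None, None, 14, 35, None, None, 32, 45, 24, None, 44, None, None, 27, 40, None, None, None, None, 41]
Rule: A leaf has 0 children.
Per-node child counts:
  node 13: 2 child(ren)
  node 3: 0 child(ren)
  node 19: 2 child(ren)
  node 14: 0 child(ren)
  node 35: 2 child(ren)
  node 32: 1 child(ren)
  node 24: 1 child(ren)
  node 27: 0 child(ren)
  node 45: 1 child(ren)
  node 44: 1 child(ren)
  node 40: 1 child(ren)
  node 41: 0 child(ren)
Matching nodes: [3, 14, 27, 41]
Count of leaf nodes: 4


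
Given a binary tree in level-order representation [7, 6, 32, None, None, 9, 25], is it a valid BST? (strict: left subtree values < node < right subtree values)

Level-order array: [7, 6, 32, None, None, 9, 25]
Validate using subtree bounds (lo, hi): at each node, require lo < value < hi,
then recurse left with hi=value and right with lo=value.
Preorder trace (stopping at first violation):
  at node 7 with bounds (-inf, +inf): OK
  at node 6 with bounds (-inf, 7): OK
  at node 32 with bounds (7, +inf): OK
  at node 9 with bounds (7, 32): OK
  at node 25 with bounds (32, +inf): VIOLATION
Node 25 violates its bound: not (32 < 25 < +inf).
Result: Not a valid BST


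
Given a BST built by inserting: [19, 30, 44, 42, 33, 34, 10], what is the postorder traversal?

Tree insertion order: [19, 30, 44, 42, 33, 34, 10]
Tree (level-order array): [19, 10, 30, None, None, None, 44, 42, None, 33, None, None, 34]
Postorder traversal: [10, 34, 33, 42, 44, 30, 19]


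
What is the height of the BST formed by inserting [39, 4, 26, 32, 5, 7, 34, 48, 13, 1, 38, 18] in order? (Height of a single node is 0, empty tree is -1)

Insertion order: [39, 4, 26, 32, 5, 7, 34, 48, 13, 1, 38, 18]
Tree (level-order array): [39, 4, 48, 1, 26, None, None, None, None, 5, 32, None, 7, None, 34, None, 13, None, 38, None, 18]
Compute height bottom-up (empty subtree = -1):
  height(1) = 1 + max(-1, -1) = 0
  height(18) = 1 + max(-1, -1) = 0
  height(13) = 1 + max(-1, 0) = 1
  height(7) = 1 + max(-1, 1) = 2
  height(5) = 1 + max(-1, 2) = 3
  height(38) = 1 + max(-1, -1) = 0
  height(34) = 1 + max(-1, 0) = 1
  height(32) = 1 + max(-1, 1) = 2
  height(26) = 1 + max(3, 2) = 4
  height(4) = 1 + max(0, 4) = 5
  height(48) = 1 + max(-1, -1) = 0
  height(39) = 1 + max(5, 0) = 6
Height = 6


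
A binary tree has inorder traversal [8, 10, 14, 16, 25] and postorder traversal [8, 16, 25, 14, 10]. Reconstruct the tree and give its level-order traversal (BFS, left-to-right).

Inorder:   [8, 10, 14, 16, 25]
Postorder: [8, 16, 25, 14, 10]
Algorithm: postorder visits root last, so walk postorder right-to-left;
each value is the root of the current inorder slice — split it at that
value, recurse on the right subtree first, then the left.
Recursive splits:
  root=10; inorder splits into left=[8], right=[14, 16, 25]
  root=14; inorder splits into left=[], right=[16, 25]
  root=25; inorder splits into left=[16], right=[]
  root=16; inorder splits into left=[], right=[]
  root=8; inorder splits into left=[], right=[]
Reconstructed level-order: [10, 8, 14, 25, 16]


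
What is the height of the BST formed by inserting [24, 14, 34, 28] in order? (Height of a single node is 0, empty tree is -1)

Insertion order: [24, 14, 34, 28]
Tree (level-order array): [24, 14, 34, None, None, 28]
Compute height bottom-up (empty subtree = -1):
  height(14) = 1 + max(-1, -1) = 0
  height(28) = 1 + max(-1, -1) = 0
  height(34) = 1 + max(0, -1) = 1
  height(24) = 1 + max(0, 1) = 2
Height = 2


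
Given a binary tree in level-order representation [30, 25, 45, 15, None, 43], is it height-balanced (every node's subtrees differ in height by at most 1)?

Tree (level-order array): [30, 25, 45, 15, None, 43]
Definition: a tree is height-balanced if, at every node, |h(left) - h(right)| <= 1 (empty subtree has height -1).
Bottom-up per-node check:
  node 15: h_left=-1, h_right=-1, diff=0 [OK], height=0
  node 25: h_left=0, h_right=-1, diff=1 [OK], height=1
  node 43: h_left=-1, h_right=-1, diff=0 [OK], height=0
  node 45: h_left=0, h_right=-1, diff=1 [OK], height=1
  node 30: h_left=1, h_right=1, diff=0 [OK], height=2
All nodes satisfy the balance condition.
Result: Balanced


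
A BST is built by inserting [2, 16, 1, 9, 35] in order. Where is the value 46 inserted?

Starting tree (level order): [2, 1, 16, None, None, 9, 35]
Insertion path: 2 -> 16 -> 35
Result: insert 46 as right child of 35
Final tree (level order): [2, 1, 16, None, None, 9, 35, None, None, None, 46]


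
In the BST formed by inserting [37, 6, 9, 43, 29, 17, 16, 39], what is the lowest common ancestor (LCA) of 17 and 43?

Tree insertion order: [37, 6, 9, 43, 29, 17, 16, 39]
Tree (level-order array): [37, 6, 43, None, 9, 39, None, None, 29, None, None, 17, None, 16]
In a BST, the LCA of p=17, q=43 is the first node v on the
root-to-leaf path with p <= v <= q (go left if both < v, right if both > v).
Walk from root:
  at 37: 17 <= 37 <= 43, this is the LCA
LCA = 37


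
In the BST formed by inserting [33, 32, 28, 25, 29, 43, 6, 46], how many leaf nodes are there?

Tree built from: [33, 32, 28, 25, 29, 43, 6, 46]
Tree (level-order array): [33, 32, 43, 28, None, None, 46, 25, 29, None, None, 6]
Rule: A leaf has 0 children.
Per-node child counts:
  node 33: 2 child(ren)
  node 32: 1 child(ren)
  node 28: 2 child(ren)
  node 25: 1 child(ren)
  node 6: 0 child(ren)
  node 29: 0 child(ren)
  node 43: 1 child(ren)
  node 46: 0 child(ren)
Matching nodes: [6, 29, 46]
Count of leaf nodes: 3


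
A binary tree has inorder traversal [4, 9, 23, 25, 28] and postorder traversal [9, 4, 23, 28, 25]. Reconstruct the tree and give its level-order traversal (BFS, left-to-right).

Inorder:   [4, 9, 23, 25, 28]
Postorder: [9, 4, 23, 28, 25]
Algorithm: postorder visits root last, so walk postorder right-to-left;
each value is the root of the current inorder slice — split it at that
value, recurse on the right subtree first, then the left.
Recursive splits:
  root=25; inorder splits into left=[4, 9, 23], right=[28]
  root=28; inorder splits into left=[], right=[]
  root=23; inorder splits into left=[4, 9], right=[]
  root=4; inorder splits into left=[], right=[9]
  root=9; inorder splits into left=[], right=[]
Reconstructed level-order: [25, 23, 28, 4, 9]


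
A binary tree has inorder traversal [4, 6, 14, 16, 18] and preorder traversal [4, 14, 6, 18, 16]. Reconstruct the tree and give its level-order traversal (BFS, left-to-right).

Inorder:  [4, 6, 14, 16, 18]
Preorder: [4, 14, 6, 18, 16]
Algorithm: preorder visits root first, so consume preorder in order;
for each root, split the current inorder slice at that value into
left-subtree inorder and right-subtree inorder, then recurse.
Recursive splits:
  root=4; inorder splits into left=[], right=[6, 14, 16, 18]
  root=14; inorder splits into left=[6], right=[16, 18]
  root=6; inorder splits into left=[], right=[]
  root=18; inorder splits into left=[16], right=[]
  root=16; inorder splits into left=[], right=[]
Reconstructed level-order: [4, 14, 6, 18, 16]


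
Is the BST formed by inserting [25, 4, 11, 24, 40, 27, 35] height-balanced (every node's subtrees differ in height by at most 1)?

Tree (level-order array): [25, 4, 40, None, 11, 27, None, None, 24, None, 35]
Definition: a tree is height-balanced if, at every node, |h(left) - h(right)| <= 1 (empty subtree has height -1).
Bottom-up per-node check:
  node 24: h_left=-1, h_right=-1, diff=0 [OK], height=0
  node 11: h_left=-1, h_right=0, diff=1 [OK], height=1
  node 4: h_left=-1, h_right=1, diff=2 [FAIL (|-1-1|=2 > 1)], height=2
  node 35: h_left=-1, h_right=-1, diff=0 [OK], height=0
  node 27: h_left=-1, h_right=0, diff=1 [OK], height=1
  node 40: h_left=1, h_right=-1, diff=2 [FAIL (|1--1|=2 > 1)], height=2
  node 25: h_left=2, h_right=2, diff=0 [OK], height=3
Node 4 violates the condition: |-1 - 1| = 2 > 1.
Result: Not balanced


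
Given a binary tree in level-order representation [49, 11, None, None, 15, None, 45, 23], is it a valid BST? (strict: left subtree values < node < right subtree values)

Level-order array: [49, 11, None, None, 15, None, 45, 23]
Validate using subtree bounds (lo, hi): at each node, require lo < value < hi,
then recurse left with hi=value and right with lo=value.
Preorder trace (stopping at first violation):
  at node 49 with bounds (-inf, +inf): OK
  at node 11 with bounds (-inf, 49): OK
  at node 15 with bounds (11, 49): OK
  at node 45 with bounds (15, 49): OK
  at node 23 with bounds (15, 45): OK
No violation found at any node.
Result: Valid BST


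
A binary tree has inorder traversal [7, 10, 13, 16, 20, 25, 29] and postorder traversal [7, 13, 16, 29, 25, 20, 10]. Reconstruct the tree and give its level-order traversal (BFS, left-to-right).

Inorder:   [7, 10, 13, 16, 20, 25, 29]
Postorder: [7, 13, 16, 29, 25, 20, 10]
Algorithm: postorder visits root last, so walk postorder right-to-left;
each value is the root of the current inorder slice — split it at that
value, recurse on the right subtree first, then the left.
Recursive splits:
  root=10; inorder splits into left=[7], right=[13, 16, 20, 25, 29]
  root=20; inorder splits into left=[13, 16], right=[25, 29]
  root=25; inorder splits into left=[], right=[29]
  root=29; inorder splits into left=[], right=[]
  root=16; inorder splits into left=[13], right=[]
  root=13; inorder splits into left=[], right=[]
  root=7; inorder splits into left=[], right=[]
Reconstructed level-order: [10, 7, 20, 16, 25, 13, 29]


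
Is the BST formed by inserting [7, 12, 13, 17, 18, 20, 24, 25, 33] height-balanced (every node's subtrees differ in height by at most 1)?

Tree (level-order array): [7, None, 12, None, 13, None, 17, None, 18, None, 20, None, 24, None, 25, None, 33]
Definition: a tree is height-balanced if, at every node, |h(left) - h(right)| <= 1 (empty subtree has height -1).
Bottom-up per-node check:
  node 33: h_left=-1, h_right=-1, diff=0 [OK], height=0
  node 25: h_left=-1, h_right=0, diff=1 [OK], height=1
  node 24: h_left=-1, h_right=1, diff=2 [FAIL (|-1-1|=2 > 1)], height=2
  node 20: h_left=-1, h_right=2, diff=3 [FAIL (|-1-2|=3 > 1)], height=3
  node 18: h_left=-1, h_right=3, diff=4 [FAIL (|-1-3|=4 > 1)], height=4
  node 17: h_left=-1, h_right=4, diff=5 [FAIL (|-1-4|=5 > 1)], height=5
  node 13: h_left=-1, h_right=5, diff=6 [FAIL (|-1-5|=6 > 1)], height=6
  node 12: h_left=-1, h_right=6, diff=7 [FAIL (|-1-6|=7 > 1)], height=7
  node 7: h_left=-1, h_right=7, diff=8 [FAIL (|-1-7|=8 > 1)], height=8
Node 24 violates the condition: |-1 - 1| = 2 > 1.
Result: Not balanced


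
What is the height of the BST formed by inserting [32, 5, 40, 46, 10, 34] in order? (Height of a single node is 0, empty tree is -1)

Insertion order: [32, 5, 40, 46, 10, 34]
Tree (level-order array): [32, 5, 40, None, 10, 34, 46]
Compute height bottom-up (empty subtree = -1):
  height(10) = 1 + max(-1, -1) = 0
  height(5) = 1 + max(-1, 0) = 1
  height(34) = 1 + max(-1, -1) = 0
  height(46) = 1 + max(-1, -1) = 0
  height(40) = 1 + max(0, 0) = 1
  height(32) = 1 + max(1, 1) = 2
Height = 2


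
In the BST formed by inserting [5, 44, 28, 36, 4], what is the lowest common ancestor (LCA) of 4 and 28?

Tree insertion order: [5, 44, 28, 36, 4]
Tree (level-order array): [5, 4, 44, None, None, 28, None, None, 36]
In a BST, the LCA of p=4, q=28 is the first node v on the
root-to-leaf path with p <= v <= q (go left if both < v, right if both > v).
Walk from root:
  at 5: 4 <= 5 <= 28, this is the LCA
LCA = 5


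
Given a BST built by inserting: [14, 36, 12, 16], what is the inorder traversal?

Tree insertion order: [14, 36, 12, 16]
Tree (level-order array): [14, 12, 36, None, None, 16]
Inorder traversal: [12, 14, 16, 36]


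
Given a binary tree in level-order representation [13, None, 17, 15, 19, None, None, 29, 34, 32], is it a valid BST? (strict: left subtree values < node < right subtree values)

Level-order array: [13, None, 17, 15, 19, None, None, 29, 34, 32]
Validate using subtree bounds (lo, hi): at each node, require lo < value < hi,
then recurse left with hi=value and right with lo=value.
Preorder trace (stopping at first violation):
  at node 13 with bounds (-inf, +inf): OK
  at node 17 with bounds (13, +inf): OK
  at node 15 with bounds (13, 17): OK
  at node 19 with bounds (17, +inf): OK
  at node 29 with bounds (17, 19): VIOLATION
Node 29 violates its bound: not (17 < 29 < 19).
Result: Not a valid BST


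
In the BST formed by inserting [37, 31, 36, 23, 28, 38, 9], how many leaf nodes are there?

Tree built from: [37, 31, 36, 23, 28, 38, 9]
Tree (level-order array): [37, 31, 38, 23, 36, None, None, 9, 28]
Rule: A leaf has 0 children.
Per-node child counts:
  node 37: 2 child(ren)
  node 31: 2 child(ren)
  node 23: 2 child(ren)
  node 9: 0 child(ren)
  node 28: 0 child(ren)
  node 36: 0 child(ren)
  node 38: 0 child(ren)
Matching nodes: [9, 28, 36, 38]
Count of leaf nodes: 4


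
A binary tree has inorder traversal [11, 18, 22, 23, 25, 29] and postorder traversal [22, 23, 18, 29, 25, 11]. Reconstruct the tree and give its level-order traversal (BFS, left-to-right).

Inorder:   [11, 18, 22, 23, 25, 29]
Postorder: [22, 23, 18, 29, 25, 11]
Algorithm: postorder visits root last, so walk postorder right-to-left;
each value is the root of the current inorder slice — split it at that
value, recurse on the right subtree first, then the left.
Recursive splits:
  root=11; inorder splits into left=[], right=[18, 22, 23, 25, 29]
  root=25; inorder splits into left=[18, 22, 23], right=[29]
  root=29; inorder splits into left=[], right=[]
  root=18; inorder splits into left=[], right=[22, 23]
  root=23; inorder splits into left=[22], right=[]
  root=22; inorder splits into left=[], right=[]
Reconstructed level-order: [11, 25, 18, 29, 23, 22]


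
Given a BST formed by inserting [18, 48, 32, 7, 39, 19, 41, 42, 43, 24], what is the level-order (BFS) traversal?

Tree insertion order: [18, 48, 32, 7, 39, 19, 41, 42, 43, 24]
Tree (level-order array): [18, 7, 48, None, None, 32, None, 19, 39, None, 24, None, 41, None, None, None, 42, None, 43]
BFS from the root, enqueuing left then right child of each popped node:
  queue [18] -> pop 18, enqueue [7, 48], visited so far: [18]
  queue [7, 48] -> pop 7, enqueue [none], visited so far: [18, 7]
  queue [48] -> pop 48, enqueue [32], visited so far: [18, 7, 48]
  queue [32] -> pop 32, enqueue [19, 39], visited so far: [18, 7, 48, 32]
  queue [19, 39] -> pop 19, enqueue [24], visited so far: [18, 7, 48, 32, 19]
  queue [39, 24] -> pop 39, enqueue [41], visited so far: [18, 7, 48, 32, 19, 39]
  queue [24, 41] -> pop 24, enqueue [none], visited so far: [18, 7, 48, 32, 19, 39, 24]
  queue [41] -> pop 41, enqueue [42], visited so far: [18, 7, 48, 32, 19, 39, 24, 41]
  queue [42] -> pop 42, enqueue [43], visited so far: [18, 7, 48, 32, 19, 39, 24, 41, 42]
  queue [43] -> pop 43, enqueue [none], visited so far: [18, 7, 48, 32, 19, 39, 24, 41, 42, 43]
Result: [18, 7, 48, 32, 19, 39, 24, 41, 42, 43]


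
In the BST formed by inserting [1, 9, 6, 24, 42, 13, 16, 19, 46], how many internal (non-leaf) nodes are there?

Tree built from: [1, 9, 6, 24, 42, 13, 16, 19, 46]
Tree (level-order array): [1, None, 9, 6, 24, None, None, 13, 42, None, 16, None, 46, None, 19]
Rule: An internal node has at least one child.
Per-node child counts:
  node 1: 1 child(ren)
  node 9: 2 child(ren)
  node 6: 0 child(ren)
  node 24: 2 child(ren)
  node 13: 1 child(ren)
  node 16: 1 child(ren)
  node 19: 0 child(ren)
  node 42: 1 child(ren)
  node 46: 0 child(ren)
Matching nodes: [1, 9, 24, 13, 16, 42]
Count of internal (non-leaf) nodes: 6


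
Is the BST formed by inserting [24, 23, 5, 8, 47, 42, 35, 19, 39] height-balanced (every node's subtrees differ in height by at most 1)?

Tree (level-order array): [24, 23, 47, 5, None, 42, None, None, 8, 35, None, None, 19, None, 39]
Definition: a tree is height-balanced if, at every node, |h(left) - h(right)| <= 1 (empty subtree has height -1).
Bottom-up per-node check:
  node 19: h_left=-1, h_right=-1, diff=0 [OK], height=0
  node 8: h_left=-1, h_right=0, diff=1 [OK], height=1
  node 5: h_left=-1, h_right=1, diff=2 [FAIL (|-1-1|=2 > 1)], height=2
  node 23: h_left=2, h_right=-1, diff=3 [FAIL (|2--1|=3 > 1)], height=3
  node 39: h_left=-1, h_right=-1, diff=0 [OK], height=0
  node 35: h_left=-1, h_right=0, diff=1 [OK], height=1
  node 42: h_left=1, h_right=-1, diff=2 [FAIL (|1--1|=2 > 1)], height=2
  node 47: h_left=2, h_right=-1, diff=3 [FAIL (|2--1|=3 > 1)], height=3
  node 24: h_left=3, h_right=3, diff=0 [OK], height=4
Node 5 violates the condition: |-1 - 1| = 2 > 1.
Result: Not balanced


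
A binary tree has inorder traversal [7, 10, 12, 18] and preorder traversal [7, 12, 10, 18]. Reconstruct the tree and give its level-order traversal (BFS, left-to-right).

Inorder:  [7, 10, 12, 18]
Preorder: [7, 12, 10, 18]
Algorithm: preorder visits root first, so consume preorder in order;
for each root, split the current inorder slice at that value into
left-subtree inorder and right-subtree inorder, then recurse.
Recursive splits:
  root=7; inorder splits into left=[], right=[10, 12, 18]
  root=12; inorder splits into left=[10], right=[18]
  root=10; inorder splits into left=[], right=[]
  root=18; inorder splits into left=[], right=[]
Reconstructed level-order: [7, 12, 10, 18]
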